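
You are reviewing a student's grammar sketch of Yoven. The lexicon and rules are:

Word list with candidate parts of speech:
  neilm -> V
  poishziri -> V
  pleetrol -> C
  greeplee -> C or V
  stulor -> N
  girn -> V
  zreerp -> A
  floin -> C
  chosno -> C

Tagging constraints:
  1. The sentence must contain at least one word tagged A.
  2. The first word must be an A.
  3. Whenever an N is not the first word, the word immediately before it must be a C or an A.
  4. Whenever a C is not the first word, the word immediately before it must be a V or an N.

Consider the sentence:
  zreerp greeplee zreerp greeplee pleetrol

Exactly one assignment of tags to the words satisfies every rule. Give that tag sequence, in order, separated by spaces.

A V A V C

Candidates per position — 1:zreerp {A}; 2:greeplee {C,V}; 3:zreerp {A}; 4:greeplee {C,V}; 5:pleetrol {C}.
Position 2: tagging it C would leave rule 4 unsatisfiable, so it must be V.
Position 4: tagging it C would leave rule 4 unsatisfiable, so it must be V.
The only consistent sequence is: A V A V C.
Check: rule 1 ok; rule 2 ok; rule 3 ok; rule 4 ok.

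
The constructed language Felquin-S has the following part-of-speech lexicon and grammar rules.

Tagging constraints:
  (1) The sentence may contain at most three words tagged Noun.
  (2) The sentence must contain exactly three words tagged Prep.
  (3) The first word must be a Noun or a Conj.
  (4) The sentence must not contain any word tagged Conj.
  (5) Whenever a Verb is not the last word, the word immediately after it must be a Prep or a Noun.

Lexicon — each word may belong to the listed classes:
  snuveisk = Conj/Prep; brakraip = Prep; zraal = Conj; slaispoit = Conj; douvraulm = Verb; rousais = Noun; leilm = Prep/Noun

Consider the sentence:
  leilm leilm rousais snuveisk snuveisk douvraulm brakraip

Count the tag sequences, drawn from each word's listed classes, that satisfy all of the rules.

1

Candidates per position — 1:leilm {Prep,Noun}; 2:leilm {Prep,Noun}; 3:rousais {Noun}; 4:snuveisk {Conj,Prep}; 5:snuveisk {Conj,Prep}; 6:douvraulm {Verb}; 7:brakraip {Prep}.
There are 16 candidate sequences in total.
The sequences that satisfy every rule: Noun Noun Noun Prep Prep Verb Prep.
Count = 1.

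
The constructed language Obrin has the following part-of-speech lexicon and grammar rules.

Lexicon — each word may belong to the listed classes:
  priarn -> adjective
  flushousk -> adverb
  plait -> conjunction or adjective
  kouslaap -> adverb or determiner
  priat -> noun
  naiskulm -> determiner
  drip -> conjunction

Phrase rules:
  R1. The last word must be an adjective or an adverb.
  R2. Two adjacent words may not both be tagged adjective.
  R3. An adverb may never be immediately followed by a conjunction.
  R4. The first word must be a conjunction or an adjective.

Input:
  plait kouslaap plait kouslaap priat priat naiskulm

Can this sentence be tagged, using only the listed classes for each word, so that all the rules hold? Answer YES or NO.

Candidates per position — 1:plait {conjunction,adjective}; 2:kouslaap {adverb,determiner}; 3:plait {conjunction,adjective}; 4:kouslaap {adverb,determiner}; 5:priat {noun}; 6:priat {noun}; 7:naiskulm {determiner}.
Rule 1 cannot be satisfied by any choice of tags from the lexicon.
So there is no consistent tagging.

NO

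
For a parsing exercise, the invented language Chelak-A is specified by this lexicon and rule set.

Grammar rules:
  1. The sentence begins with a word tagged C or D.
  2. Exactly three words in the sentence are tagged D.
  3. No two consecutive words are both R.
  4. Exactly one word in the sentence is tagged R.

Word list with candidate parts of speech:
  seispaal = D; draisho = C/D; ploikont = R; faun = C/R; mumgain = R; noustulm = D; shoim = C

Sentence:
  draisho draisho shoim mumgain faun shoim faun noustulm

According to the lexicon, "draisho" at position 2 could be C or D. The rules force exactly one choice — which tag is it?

Candidates per position — 1:draisho {C,D}; 2:draisho {C,D}; 3:shoim {C}; 4:mumgain {R}; 5:faun {C,R}; 6:shoim {C}; 7:faun {C,R}; 8:noustulm {D}.
Position 1: C is ruled out by rule 2; that leaves D.
Position 2: C is ruled out by rule 2; that leaves D.
Position 5: R is ruled out by rule 3; that leaves C.
Position 7: R is ruled out by rule 4; that leaves C.
That leaves exactly one tagging: D D C R C C C D.
Rule-by-rule: rule 1 ok; rule 2 ok; rule 3 ok; rule 4 ok.

D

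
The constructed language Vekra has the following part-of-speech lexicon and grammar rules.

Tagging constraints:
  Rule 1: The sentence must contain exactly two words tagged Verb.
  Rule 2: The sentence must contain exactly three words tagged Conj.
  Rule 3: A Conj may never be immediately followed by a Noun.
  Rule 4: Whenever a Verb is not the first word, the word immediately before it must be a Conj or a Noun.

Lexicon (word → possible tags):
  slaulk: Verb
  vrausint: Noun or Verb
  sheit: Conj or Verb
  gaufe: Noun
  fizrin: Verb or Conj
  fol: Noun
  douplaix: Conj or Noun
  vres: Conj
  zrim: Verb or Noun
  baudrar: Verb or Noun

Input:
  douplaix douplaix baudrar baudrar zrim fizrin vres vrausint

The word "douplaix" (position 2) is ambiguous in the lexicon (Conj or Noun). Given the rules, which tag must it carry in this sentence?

Conj

Candidates per position — 1:douplaix {Conj,Noun}; 2:douplaix {Conj,Noun}; 3:baudrar {Verb,Noun}; 4:baudrar {Verb,Noun}; 5:zrim {Verb,Noun}; 6:fizrin {Verb,Conj}; 7:vres {Conj}; 8:vrausint {Noun,Verb}.
Word 8 cannot be Noun — rule 3 would then fail for every completion. It is Verb.
Position 2: the remaining choice is settled jointly with positions 1, 3, 4, 5, 6 — only Conj at position 2 is part of a tagging that satisfies every rule.
That leaves exactly one tagging: Noun Conj Verb Noun Noun Conj Conj Verb.
Checking: rule 1 ✓; rule 2 ✓; rule 3 ✓; rule 4 ✓.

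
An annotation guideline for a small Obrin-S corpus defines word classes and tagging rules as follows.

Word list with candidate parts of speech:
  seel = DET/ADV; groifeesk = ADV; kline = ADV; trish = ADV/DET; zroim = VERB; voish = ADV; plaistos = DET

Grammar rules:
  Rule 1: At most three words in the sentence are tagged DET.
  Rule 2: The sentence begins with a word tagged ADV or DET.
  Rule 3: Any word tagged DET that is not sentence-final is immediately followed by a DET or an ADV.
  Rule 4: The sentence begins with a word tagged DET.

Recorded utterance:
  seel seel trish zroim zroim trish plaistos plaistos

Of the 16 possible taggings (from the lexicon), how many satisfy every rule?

1

Candidates per position — 1:seel {DET,ADV}; 2:seel {DET,ADV}; 3:trish {ADV,DET}; 4:zroim {VERB}; 5:zroim {VERB}; 6:trish {ADV,DET}; 7:plaistos {DET}; 8:plaistos {DET}.
There are 16 candidate sequences in total.
The sequences that satisfy every rule: DET ADV ADV VERB VERB ADV DET DET.
Count = 1.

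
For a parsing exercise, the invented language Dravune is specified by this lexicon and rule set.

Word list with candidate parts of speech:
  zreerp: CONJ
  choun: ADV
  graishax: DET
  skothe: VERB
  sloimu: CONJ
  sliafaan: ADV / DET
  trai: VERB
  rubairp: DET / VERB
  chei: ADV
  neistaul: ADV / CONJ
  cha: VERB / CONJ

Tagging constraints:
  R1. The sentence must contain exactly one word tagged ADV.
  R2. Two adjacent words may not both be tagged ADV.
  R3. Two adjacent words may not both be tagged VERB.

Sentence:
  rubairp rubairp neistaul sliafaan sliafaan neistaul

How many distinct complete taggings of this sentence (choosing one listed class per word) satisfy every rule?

Candidates per position — 1:rubairp {DET,VERB}; 2:rubairp {DET,VERB}; 3:neistaul {ADV,CONJ}; 4:sliafaan {ADV,DET}; 5:sliafaan {ADV,DET}; 6:neistaul {ADV,CONJ}.
There are 64 candidate sequences in total.
Checking each against the rules leaves 12 sequences.
Count = 12.

12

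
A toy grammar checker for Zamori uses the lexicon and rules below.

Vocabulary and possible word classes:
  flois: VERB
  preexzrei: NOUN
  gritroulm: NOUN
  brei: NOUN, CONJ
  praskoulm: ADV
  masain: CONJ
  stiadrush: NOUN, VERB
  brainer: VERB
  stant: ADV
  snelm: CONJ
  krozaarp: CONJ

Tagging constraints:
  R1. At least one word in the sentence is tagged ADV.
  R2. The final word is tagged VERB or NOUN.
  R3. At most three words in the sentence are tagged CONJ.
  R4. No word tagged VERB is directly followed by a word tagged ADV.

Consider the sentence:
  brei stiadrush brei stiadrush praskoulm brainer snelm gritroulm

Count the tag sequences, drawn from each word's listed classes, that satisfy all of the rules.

8

Candidates per position — 1:brei {NOUN,CONJ}; 2:stiadrush {NOUN,VERB}; 3:brei {NOUN,CONJ}; 4:stiadrush {NOUN,VERB}; 5:praskoulm {ADV}; 6:brainer {VERB}; 7:snelm {CONJ}; 8:gritroulm {NOUN}.
There are 16 candidate sequences in total.
Checking each against the rules leaves 8 sequences.
Count = 8.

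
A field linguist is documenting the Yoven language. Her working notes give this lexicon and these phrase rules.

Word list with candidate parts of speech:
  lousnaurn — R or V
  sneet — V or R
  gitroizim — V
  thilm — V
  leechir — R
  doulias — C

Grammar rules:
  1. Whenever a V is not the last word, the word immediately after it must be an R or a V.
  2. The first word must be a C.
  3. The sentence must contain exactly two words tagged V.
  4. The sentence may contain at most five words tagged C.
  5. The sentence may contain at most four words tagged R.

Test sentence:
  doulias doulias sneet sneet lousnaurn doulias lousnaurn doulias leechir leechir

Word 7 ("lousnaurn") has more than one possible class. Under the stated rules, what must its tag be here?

R

Candidates per position — 1:doulias {C}; 2:doulias {C}; 3:sneet {V,R}; 4:sneet {V,R}; 5:lousnaurn {R,V}; 6:doulias {C}; 7:lousnaurn {R,V}; 8:doulias {C}; 9:leechir {R}; 10:leechir {R}.
Position 5: tagging it V would leave rule 1 unsatisfiable, so it must be R.
Position 7: tagging it V would leave rule 1 unsatisfiable, so it must be R.
Position 3: tagging it R would leave rule 3 unsatisfiable, so it must be V.
Position 4: tagging it R would leave rule 3 unsatisfiable, so it must be V.
The only consistent sequence is: C C V V R C R C R R.
Checking: rule 1 ✓; rule 2 ✓; rule 3 ✓; rule 4 ✓; rule 5 ✓.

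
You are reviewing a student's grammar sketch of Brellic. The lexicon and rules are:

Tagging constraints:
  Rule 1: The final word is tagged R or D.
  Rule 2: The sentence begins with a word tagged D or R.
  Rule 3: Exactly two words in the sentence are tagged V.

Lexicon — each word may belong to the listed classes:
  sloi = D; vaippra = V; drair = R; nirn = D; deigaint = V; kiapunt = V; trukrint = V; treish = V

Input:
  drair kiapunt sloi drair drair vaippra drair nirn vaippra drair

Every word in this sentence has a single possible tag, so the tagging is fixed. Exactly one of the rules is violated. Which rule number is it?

3

Fixed tagging: R V D R R V R D V R.
Applying the rules: R1 pass, R2 pass, R3 fail.
Only rule 3 fails.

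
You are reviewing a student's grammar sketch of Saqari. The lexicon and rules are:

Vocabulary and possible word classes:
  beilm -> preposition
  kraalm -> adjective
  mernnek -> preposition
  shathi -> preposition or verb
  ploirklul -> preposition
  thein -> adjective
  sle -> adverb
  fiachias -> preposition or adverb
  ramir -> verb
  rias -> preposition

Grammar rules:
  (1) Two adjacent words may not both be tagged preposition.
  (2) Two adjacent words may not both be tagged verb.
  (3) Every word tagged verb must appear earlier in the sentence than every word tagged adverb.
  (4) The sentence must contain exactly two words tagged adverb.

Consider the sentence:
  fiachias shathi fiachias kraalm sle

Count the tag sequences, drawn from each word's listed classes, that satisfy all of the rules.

Candidates per position — 1:fiachias {preposition,adverb}; 2:shathi {preposition,verb}; 3:fiachias {preposition,adverb}; 4:kraalm {adjective}; 5:sle {adverb}.
There are 8 candidate sequences in total.
The sequences that satisfy every rule: preposition verb adverb adjective adverb.
Count = 1.

1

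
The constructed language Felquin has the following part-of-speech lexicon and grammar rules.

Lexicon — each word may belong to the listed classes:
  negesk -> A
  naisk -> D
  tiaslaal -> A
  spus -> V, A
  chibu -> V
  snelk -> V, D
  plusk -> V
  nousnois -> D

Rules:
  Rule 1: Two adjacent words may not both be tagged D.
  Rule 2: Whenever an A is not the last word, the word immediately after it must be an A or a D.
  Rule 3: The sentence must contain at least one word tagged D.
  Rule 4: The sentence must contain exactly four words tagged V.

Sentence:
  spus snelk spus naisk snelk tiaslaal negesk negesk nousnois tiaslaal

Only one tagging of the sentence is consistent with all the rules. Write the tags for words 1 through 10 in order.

Candidates per position — 1:spus {V,A}; 2:snelk {V,D}; 3:spus {V,A}; 4:naisk {D}; 5:snelk {V,D}; 6:tiaslaal {A}; 7:negesk {A}; 8:negesk {A}; 9:nousnois {D}; 10:tiaslaal {A}.
Word 1 cannot be A — rule 4 would then fail for every completion. It is V.
Word 2 cannot be D — rule 4 would then fail for every completion. It is V.
Word 3 cannot be A — rule 4 would then fail for every completion. It is V.
Word 5 cannot be D — rule 1 would then fail for every completion. It is V.
The only consistent sequence is: V V V D V A A A D A.
Check: rule 1 ✓; rule 2 ✓; rule 3 ✓; rule 4 ✓.

V V V D V A A A D A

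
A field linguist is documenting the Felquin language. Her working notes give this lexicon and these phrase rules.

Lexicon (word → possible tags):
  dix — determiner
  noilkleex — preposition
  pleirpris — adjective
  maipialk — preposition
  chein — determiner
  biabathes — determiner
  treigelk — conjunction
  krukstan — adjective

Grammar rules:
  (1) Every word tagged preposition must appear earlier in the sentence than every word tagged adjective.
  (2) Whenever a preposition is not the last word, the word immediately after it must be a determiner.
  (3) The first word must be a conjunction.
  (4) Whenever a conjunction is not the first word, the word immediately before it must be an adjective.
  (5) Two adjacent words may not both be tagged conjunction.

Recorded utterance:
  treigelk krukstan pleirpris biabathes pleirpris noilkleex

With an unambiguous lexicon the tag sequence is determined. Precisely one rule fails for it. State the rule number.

1

Fixed tagging: conjunction adjective adjective determiner adjective preposition.
Rule check: R1 violated, R2 holds, R3 holds, R4 holds, R5 holds.
Only rule 1 fails.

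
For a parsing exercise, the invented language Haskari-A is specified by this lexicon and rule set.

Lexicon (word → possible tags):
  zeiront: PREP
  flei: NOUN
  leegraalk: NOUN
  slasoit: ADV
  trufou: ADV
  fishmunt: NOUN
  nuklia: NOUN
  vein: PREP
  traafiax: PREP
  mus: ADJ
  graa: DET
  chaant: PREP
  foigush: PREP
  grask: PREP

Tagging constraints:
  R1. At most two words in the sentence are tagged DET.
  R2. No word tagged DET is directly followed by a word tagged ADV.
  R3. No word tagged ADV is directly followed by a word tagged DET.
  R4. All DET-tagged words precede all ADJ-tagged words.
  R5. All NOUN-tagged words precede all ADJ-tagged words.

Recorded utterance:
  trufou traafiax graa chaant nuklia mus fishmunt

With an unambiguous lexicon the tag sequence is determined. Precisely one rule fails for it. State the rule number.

5

Fixed tagging: ADV PREP DET PREP NOUN ADJ NOUN.
Checking each rule: R1 holds, R2 holds, R3 holds, R4 holds, R5 violated.
Only rule 5 fails.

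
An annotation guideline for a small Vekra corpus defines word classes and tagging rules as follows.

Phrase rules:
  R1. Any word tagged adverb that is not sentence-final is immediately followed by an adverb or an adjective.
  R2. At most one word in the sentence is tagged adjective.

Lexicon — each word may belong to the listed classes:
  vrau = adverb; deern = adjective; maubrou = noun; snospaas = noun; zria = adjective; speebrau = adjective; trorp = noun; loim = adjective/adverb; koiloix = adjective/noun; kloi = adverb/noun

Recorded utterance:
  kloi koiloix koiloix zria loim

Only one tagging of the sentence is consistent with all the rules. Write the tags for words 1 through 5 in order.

Candidates per position — 1:kloi {adverb,noun}; 2:koiloix {adjective,noun}; 3:koiloix {adjective,noun}; 4:zria {adjective}; 5:loim {adjective,adverb}.
If word 2 were adjective, no tagging could satisfy rule 2; so word 2 is noun.
If word 3 were adjective, no tagging could satisfy rule 2; so word 3 is noun.
If word 5 were adjective, no tagging could satisfy rule 2; so word 5 is adverb.
If word 1 were adverb, no tagging could satisfy rule 1; so word 1 is noun.
The only consistent sequence is: noun noun noun adjective adverb.
Rule-by-rule: rule 1 ✓; rule 2 ✓.

noun noun noun adjective adverb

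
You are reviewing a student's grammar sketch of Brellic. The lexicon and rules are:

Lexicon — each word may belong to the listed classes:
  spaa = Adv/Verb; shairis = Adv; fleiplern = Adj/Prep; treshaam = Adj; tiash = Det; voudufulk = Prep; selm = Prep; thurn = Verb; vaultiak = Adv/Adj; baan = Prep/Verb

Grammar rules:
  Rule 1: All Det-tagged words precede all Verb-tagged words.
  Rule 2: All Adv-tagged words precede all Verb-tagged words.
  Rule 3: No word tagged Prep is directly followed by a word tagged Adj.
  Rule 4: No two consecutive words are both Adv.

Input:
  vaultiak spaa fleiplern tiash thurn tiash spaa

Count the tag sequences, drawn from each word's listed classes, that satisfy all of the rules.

Candidates per position — 1:vaultiak {Adv,Adj}; 2:spaa {Adv,Verb}; 3:fleiplern {Adj,Prep}; 4:tiash {Det}; 5:thurn {Verb}; 6:tiash {Det}; 7:spaa {Adv,Verb}.
There are 16 candidate sequences in total.
Rule 1 cannot be satisfied by any choice of tags from the lexicon.
So there is no consistent tagging.
Count = 0.

0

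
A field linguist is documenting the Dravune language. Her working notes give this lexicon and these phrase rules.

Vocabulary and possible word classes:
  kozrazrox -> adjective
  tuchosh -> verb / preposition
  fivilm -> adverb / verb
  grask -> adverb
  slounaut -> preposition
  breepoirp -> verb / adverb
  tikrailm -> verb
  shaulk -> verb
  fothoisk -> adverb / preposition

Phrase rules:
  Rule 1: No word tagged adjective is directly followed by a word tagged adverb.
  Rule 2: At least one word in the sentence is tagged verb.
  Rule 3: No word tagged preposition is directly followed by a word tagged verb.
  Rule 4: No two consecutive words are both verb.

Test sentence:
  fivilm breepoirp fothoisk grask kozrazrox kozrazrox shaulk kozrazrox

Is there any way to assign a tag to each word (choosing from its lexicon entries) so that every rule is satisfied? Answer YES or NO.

Candidates per position — 1:fivilm {adverb,verb}; 2:breepoirp {verb,adverb}; 3:fothoisk {adverb,preposition}; 4:grask {adverb}; 5:kozrazrox {adjective}; 6:kozrazrox {adjective}; 7:shaulk {verb}; 8:kozrazrox {adjective}.
One satisfying assignment: verb adverb adverb adverb adjective adjective verb adjective.
Checking: rule 1 satisfied; rule 2 satisfied; rule 3 satisfied; rule 4 satisfied.

YES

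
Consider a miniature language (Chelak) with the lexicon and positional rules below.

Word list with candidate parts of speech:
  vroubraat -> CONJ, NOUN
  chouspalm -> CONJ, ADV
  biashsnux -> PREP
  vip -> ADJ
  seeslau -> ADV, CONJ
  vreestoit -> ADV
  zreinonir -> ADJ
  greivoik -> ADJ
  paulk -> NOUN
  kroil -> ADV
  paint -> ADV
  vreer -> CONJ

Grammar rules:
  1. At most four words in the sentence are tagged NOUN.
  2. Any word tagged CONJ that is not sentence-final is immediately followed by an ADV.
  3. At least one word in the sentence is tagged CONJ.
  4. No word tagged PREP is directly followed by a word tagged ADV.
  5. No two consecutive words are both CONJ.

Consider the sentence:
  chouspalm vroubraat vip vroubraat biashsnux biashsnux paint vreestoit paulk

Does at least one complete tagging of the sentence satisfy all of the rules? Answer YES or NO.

NO

Candidates per position — 1:chouspalm {CONJ,ADV}; 2:vroubraat {CONJ,NOUN}; 3:vip {ADJ}; 4:vroubraat {CONJ,NOUN}; 5:biashsnux {PREP}; 6:biashsnux {PREP}; 7:paint {ADV}; 8:vreestoit {ADV}; 9:paulk {NOUN}.
Rule 4 cannot be satisfied by any choice of tags from the lexicon.
So there is no consistent tagging.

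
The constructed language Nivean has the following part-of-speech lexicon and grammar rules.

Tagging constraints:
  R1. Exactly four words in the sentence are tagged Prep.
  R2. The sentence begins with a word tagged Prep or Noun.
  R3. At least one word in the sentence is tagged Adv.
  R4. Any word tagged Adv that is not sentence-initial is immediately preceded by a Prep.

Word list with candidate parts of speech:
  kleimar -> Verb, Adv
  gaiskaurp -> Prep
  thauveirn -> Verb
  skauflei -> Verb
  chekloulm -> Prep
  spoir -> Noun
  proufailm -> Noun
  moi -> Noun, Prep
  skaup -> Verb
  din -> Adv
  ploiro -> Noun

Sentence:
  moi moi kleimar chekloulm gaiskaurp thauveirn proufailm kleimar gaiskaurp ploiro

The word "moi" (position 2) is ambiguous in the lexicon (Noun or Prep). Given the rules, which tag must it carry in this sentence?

Prep

Candidates per position — 1:moi {Noun,Prep}; 2:moi {Noun,Prep}; 3:kleimar {Verb,Adv}; 4:chekloulm {Prep}; 5:gaiskaurp {Prep}; 6:thauveirn {Verb}; 7:proufailm {Noun}; 8:kleimar {Verb,Adv}; 9:gaiskaurp {Prep}; 10:ploiro {Noun}.
Position 8: Adv is ruled out by rule 4; that leaves Verb.
Position 3: Verb is ruled out by rule 3; that leaves Adv.
Position 2: Noun is ruled out by rule 4; that leaves Prep.
Position 1: Prep is ruled out by rule 1; that leaves Noun.
That leaves exactly one tagging: Noun Prep Adv Prep Prep Verb Noun Verb Prep Noun.
Rule-by-rule: rule 1 holds; rule 2 holds; rule 3 holds; rule 4 holds.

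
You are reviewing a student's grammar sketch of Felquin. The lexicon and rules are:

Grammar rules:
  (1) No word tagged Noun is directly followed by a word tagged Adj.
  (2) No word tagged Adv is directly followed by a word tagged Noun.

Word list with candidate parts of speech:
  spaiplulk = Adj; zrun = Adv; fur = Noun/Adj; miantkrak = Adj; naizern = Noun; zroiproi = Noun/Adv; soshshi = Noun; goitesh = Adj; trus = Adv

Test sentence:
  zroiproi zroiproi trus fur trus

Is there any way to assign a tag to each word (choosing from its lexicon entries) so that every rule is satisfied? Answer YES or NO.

YES

Candidates per position — 1:zroiproi {Noun,Adv}; 2:zroiproi {Noun,Adv}; 3:trus {Adv}; 4:fur {Noun,Adj}; 5:trus {Adv}.
One satisfying assignment: Noun Adv Adv Adj Adv.
Check: rule 1 satisfied; rule 2 satisfied.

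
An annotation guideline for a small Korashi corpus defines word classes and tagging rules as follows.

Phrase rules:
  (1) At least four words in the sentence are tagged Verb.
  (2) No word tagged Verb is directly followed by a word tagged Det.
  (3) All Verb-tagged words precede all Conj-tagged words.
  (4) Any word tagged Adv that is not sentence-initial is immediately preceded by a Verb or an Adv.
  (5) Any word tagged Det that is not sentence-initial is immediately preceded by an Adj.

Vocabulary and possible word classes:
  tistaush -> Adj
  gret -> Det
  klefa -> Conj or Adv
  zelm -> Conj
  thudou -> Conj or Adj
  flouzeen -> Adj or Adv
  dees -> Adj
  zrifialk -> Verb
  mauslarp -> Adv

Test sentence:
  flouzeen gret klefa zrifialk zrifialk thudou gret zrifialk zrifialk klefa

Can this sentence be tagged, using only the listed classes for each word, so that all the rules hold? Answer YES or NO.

Candidates per position — 1:flouzeen {Adj,Adv}; 2:gret {Det}; 3:klefa {Conj,Adv}; 4:zrifialk {Verb}; 5:zrifialk {Verb}; 6:thudou {Conj,Adj}; 7:gret {Det}; 8:zrifialk {Verb}; 9:zrifialk {Verb}; 10:klefa {Conj,Adv}.
Every candidate sequence violates at least one rule; no consistent tagging exists.

NO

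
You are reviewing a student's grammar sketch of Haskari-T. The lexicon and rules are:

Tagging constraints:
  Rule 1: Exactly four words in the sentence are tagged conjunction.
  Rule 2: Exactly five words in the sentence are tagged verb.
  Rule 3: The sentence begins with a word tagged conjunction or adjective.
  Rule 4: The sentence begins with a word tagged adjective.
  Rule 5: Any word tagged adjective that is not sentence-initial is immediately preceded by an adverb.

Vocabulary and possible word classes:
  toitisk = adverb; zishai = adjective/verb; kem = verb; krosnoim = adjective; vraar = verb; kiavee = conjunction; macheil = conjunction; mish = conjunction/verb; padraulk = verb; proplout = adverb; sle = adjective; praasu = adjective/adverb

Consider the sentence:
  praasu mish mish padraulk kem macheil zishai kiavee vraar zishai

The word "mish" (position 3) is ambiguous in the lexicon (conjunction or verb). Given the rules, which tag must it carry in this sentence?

conjunction

Candidates per position — 1:praasu {adjective,adverb}; 2:mish {conjunction,verb}; 3:mish {conjunction,verb}; 4:padraulk {verb}; 5:kem {verb}; 6:macheil {conjunction}; 7:zishai {adjective,verb}; 8:kiavee {conjunction}; 9:vraar {verb}; 10:zishai {adjective,verb}.
At position 1, choosing adverb makes rule 3 impossible to satisfy; hence adjective.
At position 2, choosing verb makes rule 1 impossible to satisfy; hence conjunction.
At position 3, choosing verb makes rule 1 impossible to satisfy; hence conjunction.
At position 7, choosing adjective makes rule 2 impossible to satisfy; hence verb.
At position 10, choosing adjective makes rule 2 impossible to satisfy; hence verb.
The unique satisfying tagging is: adjective conjunction conjunction verb verb conjunction verb conjunction verb verb.
Rule-by-rule: rule 1 ok; rule 2 ok; rule 3 ok; rule 4 ok; rule 5 ok.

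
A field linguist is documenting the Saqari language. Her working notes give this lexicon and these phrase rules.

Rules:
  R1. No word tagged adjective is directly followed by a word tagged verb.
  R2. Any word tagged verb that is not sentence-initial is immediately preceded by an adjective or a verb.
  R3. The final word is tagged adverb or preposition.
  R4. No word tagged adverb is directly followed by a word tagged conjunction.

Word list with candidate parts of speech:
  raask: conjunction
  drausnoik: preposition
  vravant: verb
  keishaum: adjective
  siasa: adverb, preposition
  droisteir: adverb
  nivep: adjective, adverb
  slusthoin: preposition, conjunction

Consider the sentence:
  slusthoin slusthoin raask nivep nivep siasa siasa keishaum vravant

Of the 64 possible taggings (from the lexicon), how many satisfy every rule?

0

Candidates per position — 1:slusthoin {preposition,conjunction}; 2:slusthoin {preposition,conjunction}; 3:raask {conjunction}; 4:nivep {adjective,adverb}; 5:nivep {adjective,adverb}; 6:siasa {adverb,preposition}; 7:siasa {adverb,preposition}; 8:keishaum {adjective}; 9:vravant {verb}.
There are 64 candidate sequences in total.
Rule 1 cannot be satisfied by any choice of tags from the lexicon.
So there is no consistent tagging.
Count = 0.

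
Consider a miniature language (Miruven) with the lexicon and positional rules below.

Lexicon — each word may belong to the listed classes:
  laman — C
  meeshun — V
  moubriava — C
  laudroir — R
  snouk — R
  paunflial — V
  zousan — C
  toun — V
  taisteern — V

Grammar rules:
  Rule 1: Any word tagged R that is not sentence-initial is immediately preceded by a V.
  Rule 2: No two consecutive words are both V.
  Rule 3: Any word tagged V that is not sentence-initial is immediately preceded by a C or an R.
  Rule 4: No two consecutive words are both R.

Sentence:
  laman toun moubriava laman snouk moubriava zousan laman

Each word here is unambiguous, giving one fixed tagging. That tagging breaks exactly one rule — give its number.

Fixed tagging: C V C C R C C C.
Checking each rule: R1 fail, R2 pass, R3 pass, R4 pass.
Only rule 1 fails.

1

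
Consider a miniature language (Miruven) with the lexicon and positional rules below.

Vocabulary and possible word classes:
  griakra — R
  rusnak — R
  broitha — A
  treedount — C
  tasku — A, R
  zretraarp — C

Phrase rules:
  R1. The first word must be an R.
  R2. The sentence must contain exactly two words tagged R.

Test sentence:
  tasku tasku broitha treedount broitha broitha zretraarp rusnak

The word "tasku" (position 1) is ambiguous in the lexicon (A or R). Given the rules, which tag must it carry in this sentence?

Candidates per position — 1:tasku {A,R}; 2:tasku {A,R}; 3:broitha {A}; 4:treedount {C}; 5:broitha {A}; 6:broitha {A}; 7:zretraarp {C}; 8:rusnak {R}.
Word 1 cannot be A — rule 1 would then fail for every completion. It is R.
Word 2 cannot be R — rule 2 would then fail for every completion. It is A.
The unique satisfying tagging is: R A A C A A C R.
Rule-by-rule: rule 1 ok; rule 2 ok.

R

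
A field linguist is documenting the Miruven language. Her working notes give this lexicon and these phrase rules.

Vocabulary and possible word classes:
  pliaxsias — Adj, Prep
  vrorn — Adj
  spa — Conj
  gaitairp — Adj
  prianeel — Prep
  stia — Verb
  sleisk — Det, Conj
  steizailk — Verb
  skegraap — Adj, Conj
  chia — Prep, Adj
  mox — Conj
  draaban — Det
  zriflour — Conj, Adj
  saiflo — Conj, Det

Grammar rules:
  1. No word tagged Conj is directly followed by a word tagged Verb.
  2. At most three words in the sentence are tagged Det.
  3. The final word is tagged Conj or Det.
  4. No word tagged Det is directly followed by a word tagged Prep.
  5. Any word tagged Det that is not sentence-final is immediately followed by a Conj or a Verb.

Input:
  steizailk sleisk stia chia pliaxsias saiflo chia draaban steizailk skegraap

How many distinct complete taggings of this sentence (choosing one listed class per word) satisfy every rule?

Candidates per position — 1:steizailk {Verb}; 2:sleisk {Det,Conj}; 3:stia {Verb}; 4:chia {Prep,Adj}; 5:pliaxsias {Adj,Prep}; 6:saiflo {Conj,Det}; 7:chia {Prep,Adj}; 8:draaban {Det}; 9:steizailk {Verb}; 10:skegraap {Adj,Conj}.
There are 64 candidate sequences in total.
Checking each against the rules leaves 8 sequences.
Count = 8.

8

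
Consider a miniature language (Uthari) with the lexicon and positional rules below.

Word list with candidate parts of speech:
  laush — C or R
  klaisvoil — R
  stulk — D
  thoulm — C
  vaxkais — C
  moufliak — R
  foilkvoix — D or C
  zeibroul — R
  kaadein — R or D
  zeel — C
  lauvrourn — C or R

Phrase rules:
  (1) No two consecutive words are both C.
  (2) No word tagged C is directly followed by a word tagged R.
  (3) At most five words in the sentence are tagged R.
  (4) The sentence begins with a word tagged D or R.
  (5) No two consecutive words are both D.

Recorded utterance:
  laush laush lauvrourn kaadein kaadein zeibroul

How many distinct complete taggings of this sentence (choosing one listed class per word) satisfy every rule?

3

Candidates per position — 1:laush {C,R}; 2:laush {C,R}; 3:lauvrourn {C,R}; 4:kaadein {R,D}; 5:kaadein {R,D}; 6:zeibroul {R}.
There are 32 candidate sequences in total.
The sequences that satisfy every rule: R R C D R R; R R R R D R; R R R D R R.
Count = 3.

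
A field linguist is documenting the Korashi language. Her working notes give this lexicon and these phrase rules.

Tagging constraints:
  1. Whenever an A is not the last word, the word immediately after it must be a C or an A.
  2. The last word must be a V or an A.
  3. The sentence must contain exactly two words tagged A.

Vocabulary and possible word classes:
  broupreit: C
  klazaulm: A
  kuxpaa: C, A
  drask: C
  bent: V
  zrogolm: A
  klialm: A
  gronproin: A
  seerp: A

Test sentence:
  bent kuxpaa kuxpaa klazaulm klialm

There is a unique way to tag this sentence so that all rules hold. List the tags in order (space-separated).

Candidates per position — 1:bent {V}; 2:kuxpaa {C,A}; 3:kuxpaa {C,A}; 4:klazaulm {A}; 5:klialm {A}.
Position 2: A is ruled out by rule 3; that leaves C.
Position 3: A is ruled out by rule 3; that leaves C.
That leaves exactly one tagging: V C C A A.
Checking: rule 1 holds; rule 2 holds; rule 3 holds.

V C C A A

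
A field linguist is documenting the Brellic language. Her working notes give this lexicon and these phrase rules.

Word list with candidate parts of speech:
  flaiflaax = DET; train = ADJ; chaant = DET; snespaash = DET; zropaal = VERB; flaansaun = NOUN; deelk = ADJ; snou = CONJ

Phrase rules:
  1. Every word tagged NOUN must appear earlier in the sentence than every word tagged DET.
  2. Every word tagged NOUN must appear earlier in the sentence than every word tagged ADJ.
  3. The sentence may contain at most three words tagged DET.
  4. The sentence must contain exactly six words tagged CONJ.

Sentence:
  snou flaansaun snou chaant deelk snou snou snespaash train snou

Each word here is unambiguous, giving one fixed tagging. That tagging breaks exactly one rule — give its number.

Fixed tagging: CONJ NOUN CONJ DET ADJ CONJ CONJ DET ADJ CONJ.
Applying the rules: R1 holds, R2 holds, R3 holds, R4 violated.
Only rule 4 fails.

4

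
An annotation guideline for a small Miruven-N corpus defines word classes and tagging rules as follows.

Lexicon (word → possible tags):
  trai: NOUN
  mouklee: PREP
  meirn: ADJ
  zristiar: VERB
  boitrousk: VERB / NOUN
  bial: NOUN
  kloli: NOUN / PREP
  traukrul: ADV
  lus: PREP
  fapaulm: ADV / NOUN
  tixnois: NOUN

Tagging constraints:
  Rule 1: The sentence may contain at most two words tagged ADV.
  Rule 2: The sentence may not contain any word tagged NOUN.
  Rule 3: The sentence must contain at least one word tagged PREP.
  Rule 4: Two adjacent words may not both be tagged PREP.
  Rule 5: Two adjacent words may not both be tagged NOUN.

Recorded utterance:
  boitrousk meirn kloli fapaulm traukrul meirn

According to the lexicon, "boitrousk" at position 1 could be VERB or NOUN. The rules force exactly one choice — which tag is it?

VERB

Candidates per position — 1:boitrousk {VERB,NOUN}; 2:meirn {ADJ}; 3:kloli {NOUN,PREP}; 4:fapaulm {ADV,NOUN}; 5:traukrul {ADV}; 6:meirn {ADJ}.
Word 1 cannot be NOUN — rule 2 would then fail for every completion. It is VERB.
Word 3 cannot be NOUN — rule 2 would then fail for every completion. It is PREP.
Word 4 cannot be NOUN — rule 2 would then fail for every completion. It is ADV.
That leaves exactly one tagging: VERB ADJ PREP ADV ADV ADJ.
Check: rule 1 ✓; rule 2 ✓; rule 3 ✓; rule 4 ✓; rule 5 ✓.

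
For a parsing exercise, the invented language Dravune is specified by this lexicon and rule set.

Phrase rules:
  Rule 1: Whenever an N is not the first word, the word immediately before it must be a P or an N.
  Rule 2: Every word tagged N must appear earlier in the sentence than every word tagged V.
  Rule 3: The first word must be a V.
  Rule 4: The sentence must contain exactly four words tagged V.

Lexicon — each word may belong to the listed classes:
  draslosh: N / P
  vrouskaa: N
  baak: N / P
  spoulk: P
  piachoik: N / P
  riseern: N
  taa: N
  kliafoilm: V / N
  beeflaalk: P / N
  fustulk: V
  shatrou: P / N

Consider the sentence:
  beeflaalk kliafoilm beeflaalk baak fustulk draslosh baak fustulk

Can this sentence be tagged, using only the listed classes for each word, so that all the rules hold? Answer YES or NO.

NO

Candidates per position — 1:beeflaalk {P,N}; 2:kliafoilm {V,N}; 3:beeflaalk {P,N}; 4:baak {N,P}; 5:fustulk {V}; 6:draslosh {N,P}; 7:baak {N,P}; 8:fustulk {V}.
Rule 3 cannot be satisfied by any choice of tags from the lexicon.
So there is no consistent tagging.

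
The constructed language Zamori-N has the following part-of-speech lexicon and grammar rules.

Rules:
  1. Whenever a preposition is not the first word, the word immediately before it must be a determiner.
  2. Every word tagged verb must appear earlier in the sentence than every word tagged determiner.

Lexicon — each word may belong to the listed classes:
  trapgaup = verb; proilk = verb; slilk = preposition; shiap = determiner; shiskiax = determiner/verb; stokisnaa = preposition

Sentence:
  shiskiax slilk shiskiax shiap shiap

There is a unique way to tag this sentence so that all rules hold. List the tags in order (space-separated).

Candidates per position — 1:shiskiax {determiner,verb}; 2:slilk {preposition}; 3:shiskiax {determiner,verb}; 4:shiap {determiner}; 5:shiap {determiner}.
At position 1, choosing verb makes rule 1 impossible to satisfy; hence determiner.
At position 3, choosing verb makes rule 2 impossible to satisfy; hence determiner.
The only consistent sequence is: determiner preposition determiner determiner determiner.
Verifying each rule — rule 1 satisfied; rule 2 satisfied.

determiner preposition determiner determiner determiner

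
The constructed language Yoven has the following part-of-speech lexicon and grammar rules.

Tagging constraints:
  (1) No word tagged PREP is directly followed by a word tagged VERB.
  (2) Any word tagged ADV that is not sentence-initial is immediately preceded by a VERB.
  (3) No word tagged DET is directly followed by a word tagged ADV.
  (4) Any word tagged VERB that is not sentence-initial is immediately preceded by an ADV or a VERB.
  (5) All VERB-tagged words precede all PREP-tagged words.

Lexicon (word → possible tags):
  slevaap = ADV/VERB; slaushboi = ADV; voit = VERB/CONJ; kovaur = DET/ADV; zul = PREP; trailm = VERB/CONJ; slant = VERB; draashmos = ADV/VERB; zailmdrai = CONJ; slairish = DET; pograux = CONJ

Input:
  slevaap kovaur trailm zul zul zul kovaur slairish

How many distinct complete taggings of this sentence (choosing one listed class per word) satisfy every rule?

Candidates per position — 1:slevaap {ADV,VERB}; 2:kovaur {DET,ADV}; 3:trailm {VERB,CONJ}; 4:zul {PREP}; 5:zul {PREP}; 6:zul {PREP}; 7:kovaur {DET,ADV}; 8:slairish {DET}.
There are 16 candidate sequences in total.
The sequences that satisfy every rule: ADV DET CONJ PREP PREP PREP DET DET; VERB DET CONJ PREP PREP PREP DET DET; VERB ADV VERB PREP PREP PREP DET DET; VERB ADV CONJ PREP PREP PREP DET DET.
Count = 4.

4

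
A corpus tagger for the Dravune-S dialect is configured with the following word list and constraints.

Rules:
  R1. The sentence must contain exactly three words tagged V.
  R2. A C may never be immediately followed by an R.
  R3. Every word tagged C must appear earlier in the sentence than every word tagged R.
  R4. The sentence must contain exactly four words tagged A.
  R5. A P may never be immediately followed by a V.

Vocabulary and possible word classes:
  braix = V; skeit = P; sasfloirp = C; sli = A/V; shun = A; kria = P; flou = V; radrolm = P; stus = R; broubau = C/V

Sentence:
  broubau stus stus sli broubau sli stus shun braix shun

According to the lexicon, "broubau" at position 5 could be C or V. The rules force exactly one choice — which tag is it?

V

Candidates per position — 1:broubau {C,V}; 2:stus {R}; 3:stus {R}; 4:sli {A,V}; 5:broubau {C,V}; 6:sli {A,V}; 7:stus {R}; 8:shun {A}; 9:braix {V}; 10:shun {A}.
At position 1, choosing C makes rule 2 impossible to satisfy; hence V.
At position 4, choosing V makes rule 4 impossible to satisfy; hence A.
At position 5, choosing C makes rule 3 impossible to satisfy; hence V.
At position 6, choosing V makes rule 1 impossible to satisfy; hence A.
So the tagging must be: V R R A V A R A V A.
Verifying each rule — rule 1 satisfied; rule 2 satisfied; rule 3 satisfied; rule 4 satisfied; rule 5 satisfied.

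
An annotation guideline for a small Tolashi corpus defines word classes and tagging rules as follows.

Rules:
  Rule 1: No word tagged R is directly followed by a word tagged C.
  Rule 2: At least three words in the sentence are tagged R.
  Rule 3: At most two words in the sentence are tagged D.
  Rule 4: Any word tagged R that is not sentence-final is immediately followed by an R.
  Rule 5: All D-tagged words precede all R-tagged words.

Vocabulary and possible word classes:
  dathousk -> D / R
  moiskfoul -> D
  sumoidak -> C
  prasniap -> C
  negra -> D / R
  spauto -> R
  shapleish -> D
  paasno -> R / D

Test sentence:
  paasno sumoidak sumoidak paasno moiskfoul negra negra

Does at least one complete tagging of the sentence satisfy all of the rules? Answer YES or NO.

NO

Candidates per position — 1:paasno {R,D}; 2:sumoidak {C}; 3:sumoidak {C}; 4:paasno {R,D}; 5:moiskfoul {D}; 6:negra {D,R}; 7:negra {D,R}.
Every candidate sequence violates at least one rule; no consistent tagging exists.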